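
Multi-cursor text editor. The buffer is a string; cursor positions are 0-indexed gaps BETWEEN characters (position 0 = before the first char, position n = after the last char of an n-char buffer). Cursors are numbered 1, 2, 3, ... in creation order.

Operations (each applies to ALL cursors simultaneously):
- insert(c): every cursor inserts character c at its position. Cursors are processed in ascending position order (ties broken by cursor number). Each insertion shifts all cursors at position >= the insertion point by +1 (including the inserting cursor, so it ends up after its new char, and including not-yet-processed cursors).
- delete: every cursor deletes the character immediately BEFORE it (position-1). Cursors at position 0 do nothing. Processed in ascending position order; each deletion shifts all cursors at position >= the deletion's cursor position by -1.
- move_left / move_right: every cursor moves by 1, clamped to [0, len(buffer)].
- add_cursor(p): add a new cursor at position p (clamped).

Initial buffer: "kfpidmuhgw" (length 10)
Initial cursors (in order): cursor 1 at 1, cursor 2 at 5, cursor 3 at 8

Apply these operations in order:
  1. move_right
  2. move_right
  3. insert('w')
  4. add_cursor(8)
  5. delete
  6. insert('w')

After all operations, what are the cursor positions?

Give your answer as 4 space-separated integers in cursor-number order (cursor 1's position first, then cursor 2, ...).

After op 1 (move_right): buffer="kfpidmuhgw" (len 10), cursors c1@2 c2@6 c3@9, authorship ..........
After op 2 (move_right): buffer="kfpidmuhgw" (len 10), cursors c1@3 c2@7 c3@10, authorship ..........
After op 3 (insert('w')): buffer="kfpwidmuwhgww" (len 13), cursors c1@4 c2@9 c3@13, authorship ...1....2...3
After op 4 (add_cursor(8)): buffer="kfpwidmuwhgww" (len 13), cursors c1@4 c4@8 c2@9 c3@13, authorship ...1....2...3
After op 5 (delete): buffer="kfpidmhgw" (len 9), cursors c1@3 c2@6 c4@6 c3@9, authorship .........
After op 6 (insert('w')): buffer="kfpwidmwwhgww" (len 13), cursors c1@4 c2@9 c4@9 c3@13, authorship ...1...24...3

Answer: 4 9 13 9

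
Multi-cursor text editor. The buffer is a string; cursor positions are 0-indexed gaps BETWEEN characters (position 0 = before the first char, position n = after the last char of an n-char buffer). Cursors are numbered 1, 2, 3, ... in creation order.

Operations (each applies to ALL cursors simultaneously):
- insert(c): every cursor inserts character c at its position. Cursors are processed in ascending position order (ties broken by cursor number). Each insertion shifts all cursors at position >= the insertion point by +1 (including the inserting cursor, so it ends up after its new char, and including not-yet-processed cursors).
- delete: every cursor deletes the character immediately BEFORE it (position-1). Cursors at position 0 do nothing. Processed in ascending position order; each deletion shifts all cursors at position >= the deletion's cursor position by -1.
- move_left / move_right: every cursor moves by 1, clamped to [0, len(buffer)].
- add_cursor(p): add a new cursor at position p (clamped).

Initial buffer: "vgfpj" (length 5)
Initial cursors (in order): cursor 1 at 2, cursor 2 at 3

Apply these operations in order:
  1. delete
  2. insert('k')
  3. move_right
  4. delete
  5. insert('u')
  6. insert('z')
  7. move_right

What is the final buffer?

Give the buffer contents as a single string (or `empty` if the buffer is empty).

Answer: vkuuzzj

Derivation:
After op 1 (delete): buffer="vpj" (len 3), cursors c1@1 c2@1, authorship ...
After op 2 (insert('k')): buffer="vkkpj" (len 5), cursors c1@3 c2@3, authorship .12..
After op 3 (move_right): buffer="vkkpj" (len 5), cursors c1@4 c2@4, authorship .12..
After op 4 (delete): buffer="vkj" (len 3), cursors c1@2 c2@2, authorship .1.
After op 5 (insert('u')): buffer="vkuuj" (len 5), cursors c1@4 c2@4, authorship .112.
After op 6 (insert('z')): buffer="vkuuzzj" (len 7), cursors c1@6 c2@6, authorship .11212.
After op 7 (move_right): buffer="vkuuzzj" (len 7), cursors c1@7 c2@7, authorship .11212.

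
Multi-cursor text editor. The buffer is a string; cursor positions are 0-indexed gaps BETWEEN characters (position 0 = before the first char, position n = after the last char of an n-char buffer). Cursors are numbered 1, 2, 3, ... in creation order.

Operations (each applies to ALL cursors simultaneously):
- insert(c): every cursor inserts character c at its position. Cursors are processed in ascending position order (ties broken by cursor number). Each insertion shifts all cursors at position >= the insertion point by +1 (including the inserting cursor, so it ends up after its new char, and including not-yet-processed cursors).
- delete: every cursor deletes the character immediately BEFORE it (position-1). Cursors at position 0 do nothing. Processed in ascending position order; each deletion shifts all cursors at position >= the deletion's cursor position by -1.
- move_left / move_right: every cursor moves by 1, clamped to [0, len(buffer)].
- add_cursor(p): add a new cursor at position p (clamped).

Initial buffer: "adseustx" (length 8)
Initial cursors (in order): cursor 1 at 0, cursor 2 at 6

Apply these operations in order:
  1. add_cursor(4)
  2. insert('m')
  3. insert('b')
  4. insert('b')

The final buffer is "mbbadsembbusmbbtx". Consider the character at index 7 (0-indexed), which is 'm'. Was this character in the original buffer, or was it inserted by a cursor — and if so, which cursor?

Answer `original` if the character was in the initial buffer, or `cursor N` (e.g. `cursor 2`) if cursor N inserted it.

After op 1 (add_cursor(4)): buffer="adseustx" (len 8), cursors c1@0 c3@4 c2@6, authorship ........
After op 2 (insert('m')): buffer="madsemusmtx" (len 11), cursors c1@1 c3@6 c2@9, authorship 1....3..2..
After op 3 (insert('b')): buffer="mbadsembusmbtx" (len 14), cursors c1@2 c3@8 c2@12, authorship 11....33..22..
After op 4 (insert('b')): buffer="mbbadsembbusmbbtx" (len 17), cursors c1@3 c3@10 c2@15, authorship 111....333..222..
Authorship (.=original, N=cursor N): 1 1 1 . . . . 3 3 3 . . 2 2 2 . .
Index 7: author = 3

Answer: cursor 3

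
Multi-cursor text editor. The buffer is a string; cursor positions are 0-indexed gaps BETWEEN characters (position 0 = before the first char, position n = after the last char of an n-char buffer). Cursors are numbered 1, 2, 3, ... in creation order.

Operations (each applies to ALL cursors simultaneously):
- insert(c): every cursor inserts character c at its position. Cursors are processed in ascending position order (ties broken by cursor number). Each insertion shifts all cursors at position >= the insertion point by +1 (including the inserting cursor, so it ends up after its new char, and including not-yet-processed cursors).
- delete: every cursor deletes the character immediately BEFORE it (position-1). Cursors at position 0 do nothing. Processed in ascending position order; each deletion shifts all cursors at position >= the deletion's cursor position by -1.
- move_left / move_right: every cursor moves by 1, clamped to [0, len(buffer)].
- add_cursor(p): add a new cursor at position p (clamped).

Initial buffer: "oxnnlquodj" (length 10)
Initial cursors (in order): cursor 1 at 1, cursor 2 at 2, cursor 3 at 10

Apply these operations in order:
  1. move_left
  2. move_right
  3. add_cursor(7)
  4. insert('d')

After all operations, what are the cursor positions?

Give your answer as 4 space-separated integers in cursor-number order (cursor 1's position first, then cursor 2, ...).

After op 1 (move_left): buffer="oxnnlquodj" (len 10), cursors c1@0 c2@1 c3@9, authorship ..........
After op 2 (move_right): buffer="oxnnlquodj" (len 10), cursors c1@1 c2@2 c3@10, authorship ..........
After op 3 (add_cursor(7)): buffer="oxnnlquodj" (len 10), cursors c1@1 c2@2 c4@7 c3@10, authorship ..........
After op 4 (insert('d')): buffer="odxdnnlqudodjd" (len 14), cursors c1@2 c2@4 c4@10 c3@14, authorship .1.2.....4...3

Answer: 2 4 14 10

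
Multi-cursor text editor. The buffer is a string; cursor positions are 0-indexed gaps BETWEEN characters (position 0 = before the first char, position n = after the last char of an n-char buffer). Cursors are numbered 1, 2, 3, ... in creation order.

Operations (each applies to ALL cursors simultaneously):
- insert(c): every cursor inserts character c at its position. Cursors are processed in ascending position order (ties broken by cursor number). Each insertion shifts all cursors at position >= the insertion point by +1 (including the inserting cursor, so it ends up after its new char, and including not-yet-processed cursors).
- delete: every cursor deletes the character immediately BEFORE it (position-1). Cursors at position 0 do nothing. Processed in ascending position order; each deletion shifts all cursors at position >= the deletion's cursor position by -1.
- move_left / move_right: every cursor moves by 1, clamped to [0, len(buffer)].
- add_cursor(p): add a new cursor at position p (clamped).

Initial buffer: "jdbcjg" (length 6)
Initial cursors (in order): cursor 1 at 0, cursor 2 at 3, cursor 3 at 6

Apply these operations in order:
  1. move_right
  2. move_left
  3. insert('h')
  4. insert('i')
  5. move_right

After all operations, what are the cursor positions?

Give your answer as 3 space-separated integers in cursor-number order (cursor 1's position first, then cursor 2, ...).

Answer: 3 8 12

Derivation:
After op 1 (move_right): buffer="jdbcjg" (len 6), cursors c1@1 c2@4 c3@6, authorship ......
After op 2 (move_left): buffer="jdbcjg" (len 6), cursors c1@0 c2@3 c3@5, authorship ......
After op 3 (insert('h')): buffer="hjdbhcjhg" (len 9), cursors c1@1 c2@5 c3@8, authorship 1...2..3.
After op 4 (insert('i')): buffer="hijdbhicjhig" (len 12), cursors c1@2 c2@7 c3@11, authorship 11...22..33.
After op 5 (move_right): buffer="hijdbhicjhig" (len 12), cursors c1@3 c2@8 c3@12, authorship 11...22..33.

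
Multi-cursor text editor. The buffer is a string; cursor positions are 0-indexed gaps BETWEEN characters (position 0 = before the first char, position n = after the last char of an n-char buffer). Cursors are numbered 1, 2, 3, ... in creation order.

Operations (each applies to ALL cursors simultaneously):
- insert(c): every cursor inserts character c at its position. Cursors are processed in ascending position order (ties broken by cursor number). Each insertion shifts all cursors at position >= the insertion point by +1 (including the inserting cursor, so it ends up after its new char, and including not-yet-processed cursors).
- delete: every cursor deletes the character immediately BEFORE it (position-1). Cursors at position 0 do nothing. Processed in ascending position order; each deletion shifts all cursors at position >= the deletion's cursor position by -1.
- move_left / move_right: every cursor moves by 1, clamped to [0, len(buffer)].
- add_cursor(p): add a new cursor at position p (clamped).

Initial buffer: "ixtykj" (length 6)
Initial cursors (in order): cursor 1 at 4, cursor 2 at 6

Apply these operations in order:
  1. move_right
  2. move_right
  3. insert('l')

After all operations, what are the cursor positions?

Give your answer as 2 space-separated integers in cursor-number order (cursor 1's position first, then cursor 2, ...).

After op 1 (move_right): buffer="ixtykj" (len 6), cursors c1@5 c2@6, authorship ......
After op 2 (move_right): buffer="ixtykj" (len 6), cursors c1@6 c2@6, authorship ......
After op 3 (insert('l')): buffer="ixtykjll" (len 8), cursors c1@8 c2@8, authorship ......12

Answer: 8 8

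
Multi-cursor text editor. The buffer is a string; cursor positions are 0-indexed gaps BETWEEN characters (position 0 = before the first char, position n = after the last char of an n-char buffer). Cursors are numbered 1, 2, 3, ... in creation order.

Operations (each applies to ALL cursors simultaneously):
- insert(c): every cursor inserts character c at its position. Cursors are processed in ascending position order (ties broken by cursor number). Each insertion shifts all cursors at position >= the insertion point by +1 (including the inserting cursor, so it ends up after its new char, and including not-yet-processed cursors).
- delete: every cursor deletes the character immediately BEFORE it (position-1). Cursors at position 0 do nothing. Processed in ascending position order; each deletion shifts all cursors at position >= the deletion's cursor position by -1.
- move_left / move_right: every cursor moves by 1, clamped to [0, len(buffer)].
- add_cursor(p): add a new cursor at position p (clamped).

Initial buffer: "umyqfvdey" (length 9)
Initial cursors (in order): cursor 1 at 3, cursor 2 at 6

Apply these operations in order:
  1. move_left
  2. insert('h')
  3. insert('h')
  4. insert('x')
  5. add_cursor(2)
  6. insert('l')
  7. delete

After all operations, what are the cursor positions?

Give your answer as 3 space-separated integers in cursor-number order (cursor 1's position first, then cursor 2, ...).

Answer: 5 11 2

Derivation:
After op 1 (move_left): buffer="umyqfvdey" (len 9), cursors c1@2 c2@5, authorship .........
After op 2 (insert('h')): buffer="umhyqfhvdey" (len 11), cursors c1@3 c2@7, authorship ..1...2....
After op 3 (insert('h')): buffer="umhhyqfhhvdey" (len 13), cursors c1@4 c2@9, authorship ..11...22....
After op 4 (insert('x')): buffer="umhhxyqfhhxvdey" (len 15), cursors c1@5 c2@11, authorship ..111...222....
After op 5 (add_cursor(2)): buffer="umhhxyqfhhxvdey" (len 15), cursors c3@2 c1@5 c2@11, authorship ..111...222....
After op 6 (insert('l')): buffer="umlhhxlyqfhhxlvdey" (len 18), cursors c3@3 c1@7 c2@14, authorship ..31111...2222....
After op 7 (delete): buffer="umhhxyqfhhxvdey" (len 15), cursors c3@2 c1@5 c2@11, authorship ..111...222....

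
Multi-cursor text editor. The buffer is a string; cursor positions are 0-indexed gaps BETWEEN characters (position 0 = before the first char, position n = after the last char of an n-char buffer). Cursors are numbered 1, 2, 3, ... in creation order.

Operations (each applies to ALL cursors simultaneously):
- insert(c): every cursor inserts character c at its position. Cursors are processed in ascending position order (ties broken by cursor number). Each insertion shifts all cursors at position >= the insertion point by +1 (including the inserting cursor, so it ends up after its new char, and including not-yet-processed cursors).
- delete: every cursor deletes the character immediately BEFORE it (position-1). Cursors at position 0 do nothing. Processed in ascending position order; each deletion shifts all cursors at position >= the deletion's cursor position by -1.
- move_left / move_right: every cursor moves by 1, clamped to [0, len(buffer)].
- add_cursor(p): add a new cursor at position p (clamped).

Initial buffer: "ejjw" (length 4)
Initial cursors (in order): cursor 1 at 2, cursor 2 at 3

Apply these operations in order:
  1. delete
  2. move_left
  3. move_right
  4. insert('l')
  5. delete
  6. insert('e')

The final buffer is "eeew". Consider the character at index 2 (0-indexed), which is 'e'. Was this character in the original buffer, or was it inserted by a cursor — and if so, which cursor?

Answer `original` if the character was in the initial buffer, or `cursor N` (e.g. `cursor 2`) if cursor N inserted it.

After op 1 (delete): buffer="ew" (len 2), cursors c1@1 c2@1, authorship ..
After op 2 (move_left): buffer="ew" (len 2), cursors c1@0 c2@0, authorship ..
After op 3 (move_right): buffer="ew" (len 2), cursors c1@1 c2@1, authorship ..
After op 4 (insert('l')): buffer="ellw" (len 4), cursors c1@3 c2@3, authorship .12.
After op 5 (delete): buffer="ew" (len 2), cursors c1@1 c2@1, authorship ..
After op 6 (insert('e')): buffer="eeew" (len 4), cursors c1@3 c2@3, authorship .12.
Authorship (.=original, N=cursor N): . 1 2 .
Index 2: author = 2

Answer: cursor 2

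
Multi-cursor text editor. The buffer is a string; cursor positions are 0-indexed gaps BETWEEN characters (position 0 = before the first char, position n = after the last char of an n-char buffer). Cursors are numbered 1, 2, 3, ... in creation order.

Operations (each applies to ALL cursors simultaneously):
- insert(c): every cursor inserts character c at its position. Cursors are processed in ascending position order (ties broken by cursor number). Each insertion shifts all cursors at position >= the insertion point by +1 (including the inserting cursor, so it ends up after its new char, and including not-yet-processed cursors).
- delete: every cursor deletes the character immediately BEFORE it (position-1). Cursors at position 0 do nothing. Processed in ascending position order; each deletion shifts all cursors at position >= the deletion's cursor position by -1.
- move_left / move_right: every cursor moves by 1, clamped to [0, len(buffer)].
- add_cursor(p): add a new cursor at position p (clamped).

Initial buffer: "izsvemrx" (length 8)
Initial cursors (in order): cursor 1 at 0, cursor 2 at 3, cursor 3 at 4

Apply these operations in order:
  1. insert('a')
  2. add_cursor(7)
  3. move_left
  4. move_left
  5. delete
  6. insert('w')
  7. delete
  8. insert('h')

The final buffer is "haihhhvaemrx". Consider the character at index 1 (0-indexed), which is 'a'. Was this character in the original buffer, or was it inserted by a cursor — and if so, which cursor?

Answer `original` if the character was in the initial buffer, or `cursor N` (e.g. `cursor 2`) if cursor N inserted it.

Answer: cursor 1

Derivation:
After op 1 (insert('a')): buffer="aizsavaemrx" (len 11), cursors c1@1 c2@5 c3@7, authorship 1...2.3....
After op 2 (add_cursor(7)): buffer="aizsavaemrx" (len 11), cursors c1@1 c2@5 c3@7 c4@7, authorship 1...2.3....
After op 3 (move_left): buffer="aizsavaemrx" (len 11), cursors c1@0 c2@4 c3@6 c4@6, authorship 1...2.3....
After op 4 (move_left): buffer="aizsavaemrx" (len 11), cursors c1@0 c2@3 c3@5 c4@5, authorship 1...2.3....
After op 5 (delete): buffer="aivaemrx" (len 8), cursors c1@0 c2@2 c3@2 c4@2, authorship 1..3....
After op 6 (insert('w')): buffer="waiwwwvaemrx" (len 12), cursors c1@1 c2@6 c3@6 c4@6, authorship 11.234.3....
After op 7 (delete): buffer="aivaemrx" (len 8), cursors c1@0 c2@2 c3@2 c4@2, authorship 1..3....
After op 8 (insert('h')): buffer="haihhhvaemrx" (len 12), cursors c1@1 c2@6 c3@6 c4@6, authorship 11.234.3....
Authorship (.=original, N=cursor N): 1 1 . 2 3 4 . 3 . . . .
Index 1: author = 1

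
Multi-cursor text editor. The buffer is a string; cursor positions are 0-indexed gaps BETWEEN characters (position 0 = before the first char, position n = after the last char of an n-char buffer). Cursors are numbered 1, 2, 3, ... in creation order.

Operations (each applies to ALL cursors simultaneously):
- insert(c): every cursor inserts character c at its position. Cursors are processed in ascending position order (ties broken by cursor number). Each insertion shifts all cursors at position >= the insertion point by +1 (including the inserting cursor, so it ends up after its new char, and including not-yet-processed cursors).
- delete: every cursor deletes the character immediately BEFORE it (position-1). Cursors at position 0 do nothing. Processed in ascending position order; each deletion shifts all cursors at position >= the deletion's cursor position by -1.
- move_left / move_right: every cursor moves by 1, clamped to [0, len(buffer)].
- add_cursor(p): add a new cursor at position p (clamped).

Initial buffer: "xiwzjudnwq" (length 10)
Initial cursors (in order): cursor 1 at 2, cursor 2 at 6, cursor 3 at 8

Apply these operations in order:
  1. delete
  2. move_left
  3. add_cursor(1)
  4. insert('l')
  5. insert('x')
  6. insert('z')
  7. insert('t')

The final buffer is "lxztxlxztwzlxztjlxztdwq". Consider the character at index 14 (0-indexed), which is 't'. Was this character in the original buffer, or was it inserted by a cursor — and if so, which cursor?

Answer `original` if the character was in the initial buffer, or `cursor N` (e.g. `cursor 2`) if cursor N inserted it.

Answer: cursor 2

Derivation:
After op 1 (delete): buffer="xwzjdwq" (len 7), cursors c1@1 c2@4 c3@5, authorship .......
After op 2 (move_left): buffer="xwzjdwq" (len 7), cursors c1@0 c2@3 c3@4, authorship .......
After op 3 (add_cursor(1)): buffer="xwzjdwq" (len 7), cursors c1@0 c4@1 c2@3 c3@4, authorship .......
After op 4 (insert('l')): buffer="lxlwzljldwq" (len 11), cursors c1@1 c4@3 c2@6 c3@8, authorship 1.4..2.3...
After op 5 (insert('x')): buffer="lxxlxwzlxjlxdwq" (len 15), cursors c1@2 c4@5 c2@9 c3@12, authorship 11.44..22.33...
After op 6 (insert('z')): buffer="lxzxlxzwzlxzjlxzdwq" (len 19), cursors c1@3 c4@7 c2@12 c3@16, authorship 111.444..222.333...
After op 7 (insert('t')): buffer="lxztxlxztwzlxztjlxztdwq" (len 23), cursors c1@4 c4@9 c2@15 c3@20, authorship 1111.4444..2222.3333...
Authorship (.=original, N=cursor N): 1 1 1 1 . 4 4 4 4 . . 2 2 2 2 . 3 3 3 3 . . .
Index 14: author = 2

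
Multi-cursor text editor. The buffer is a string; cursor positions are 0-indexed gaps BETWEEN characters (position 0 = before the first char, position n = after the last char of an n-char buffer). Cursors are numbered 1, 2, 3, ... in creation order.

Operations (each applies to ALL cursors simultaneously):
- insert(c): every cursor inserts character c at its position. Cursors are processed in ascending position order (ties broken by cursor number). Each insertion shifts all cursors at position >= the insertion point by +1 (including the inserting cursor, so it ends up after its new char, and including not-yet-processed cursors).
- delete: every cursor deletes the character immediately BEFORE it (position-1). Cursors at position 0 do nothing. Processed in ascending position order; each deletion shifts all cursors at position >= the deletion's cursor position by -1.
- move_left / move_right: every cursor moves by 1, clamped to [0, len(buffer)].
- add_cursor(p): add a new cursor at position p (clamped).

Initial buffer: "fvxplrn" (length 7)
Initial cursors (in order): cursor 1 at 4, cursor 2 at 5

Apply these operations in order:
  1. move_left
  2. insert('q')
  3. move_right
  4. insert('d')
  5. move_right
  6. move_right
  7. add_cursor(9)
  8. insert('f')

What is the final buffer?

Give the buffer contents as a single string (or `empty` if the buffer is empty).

After op 1 (move_left): buffer="fvxplrn" (len 7), cursors c1@3 c2@4, authorship .......
After op 2 (insert('q')): buffer="fvxqpqlrn" (len 9), cursors c1@4 c2@6, authorship ...1.2...
After op 3 (move_right): buffer="fvxqpqlrn" (len 9), cursors c1@5 c2@7, authorship ...1.2...
After op 4 (insert('d')): buffer="fvxqpdqldrn" (len 11), cursors c1@6 c2@9, authorship ...1.12.2..
After op 5 (move_right): buffer="fvxqpdqldrn" (len 11), cursors c1@7 c2@10, authorship ...1.12.2..
After op 6 (move_right): buffer="fvxqpdqldrn" (len 11), cursors c1@8 c2@11, authorship ...1.12.2..
After op 7 (add_cursor(9)): buffer="fvxqpdqldrn" (len 11), cursors c1@8 c3@9 c2@11, authorship ...1.12.2..
After op 8 (insert('f')): buffer="fvxqpdqlfdfrnf" (len 14), cursors c1@9 c3@11 c2@14, authorship ...1.12.123..2

Answer: fvxqpdqlfdfrnf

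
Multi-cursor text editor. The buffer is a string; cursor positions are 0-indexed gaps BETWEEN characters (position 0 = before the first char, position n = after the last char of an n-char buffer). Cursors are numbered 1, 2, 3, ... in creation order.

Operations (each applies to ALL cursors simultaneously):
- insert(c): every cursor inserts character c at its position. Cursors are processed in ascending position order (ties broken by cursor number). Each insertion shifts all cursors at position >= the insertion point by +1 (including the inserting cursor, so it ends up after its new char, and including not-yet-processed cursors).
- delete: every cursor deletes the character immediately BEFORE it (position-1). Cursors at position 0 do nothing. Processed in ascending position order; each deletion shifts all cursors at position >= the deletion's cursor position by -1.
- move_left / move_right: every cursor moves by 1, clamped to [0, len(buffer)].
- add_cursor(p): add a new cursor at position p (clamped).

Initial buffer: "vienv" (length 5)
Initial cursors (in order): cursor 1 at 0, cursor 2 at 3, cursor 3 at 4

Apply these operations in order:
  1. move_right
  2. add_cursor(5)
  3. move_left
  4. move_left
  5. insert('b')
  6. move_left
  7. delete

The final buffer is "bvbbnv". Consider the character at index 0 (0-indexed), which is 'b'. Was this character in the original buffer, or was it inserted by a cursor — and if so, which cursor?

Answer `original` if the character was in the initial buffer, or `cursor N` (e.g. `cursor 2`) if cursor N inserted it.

Answer: cursor 1

Derivation:
After op 1 (move_right): buffer="vienv" (len 5), cursors c1@1 c2@4 c3@5, authorship .....
After op 2 (add_cursor(5)): buffer="vienv" (len 5), cursors c1@1 c2@4 c3@5 c4@5, authorship .....
After op 3 (move_left): buffer="vienv" (len 5), cursors c1@0 c2@3 c3@4 c4@4, authorship .....
After op 4 (move_left): buffer="vienv" (len 5), cursors c1@0 c2@2 c3@3 c4@3, authorship .....
After op 5 (insert('b')): buffer="bvibebbnv" (len 9), cursors c1@1 c2@4 c3@7 c4@7, authorship 1..2.34..
After op 6 (move_left): buffer="bvibebbnv" (len 9), cursors c1@0 c2@3 c3@6 c4@6, authorship 1..2.34..
After op 7 (delete): buffer="bvbbnv" (len 6), cursors c1@0 c2@2 c3@3 c4@3, authorship 1.24..
Authorship (.=original, N=cursor N): 1 . 2 4 . .
Index 0: author = 1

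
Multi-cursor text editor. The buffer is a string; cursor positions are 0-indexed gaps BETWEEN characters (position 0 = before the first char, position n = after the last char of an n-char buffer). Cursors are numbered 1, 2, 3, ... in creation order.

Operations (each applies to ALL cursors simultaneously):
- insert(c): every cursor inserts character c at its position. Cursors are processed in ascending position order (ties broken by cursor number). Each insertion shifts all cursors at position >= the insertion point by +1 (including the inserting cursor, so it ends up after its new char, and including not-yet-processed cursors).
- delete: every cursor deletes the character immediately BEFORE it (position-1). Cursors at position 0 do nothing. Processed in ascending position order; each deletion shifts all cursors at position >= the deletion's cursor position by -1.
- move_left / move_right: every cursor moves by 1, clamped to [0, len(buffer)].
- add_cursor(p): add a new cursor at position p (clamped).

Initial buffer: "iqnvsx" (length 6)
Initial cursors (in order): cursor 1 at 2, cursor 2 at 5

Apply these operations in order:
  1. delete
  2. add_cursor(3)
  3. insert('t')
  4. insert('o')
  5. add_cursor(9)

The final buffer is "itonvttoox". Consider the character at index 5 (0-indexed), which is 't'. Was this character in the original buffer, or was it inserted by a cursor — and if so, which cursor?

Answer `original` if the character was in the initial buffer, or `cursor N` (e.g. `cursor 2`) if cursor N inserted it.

Answer: cursor 2

Derivation:
After op 1 (delete): buffer="invx" (len 4), cursors c1@1 c2@3, authorship ....
After op 2 (add_cursor(3)): buffer="invx" (len 4), cursors c1@1 c2@3 c3@3, authorship ....
After op 3 (insert('t')): buffer="itnvttx" (len 7), cursors c1@2 c2@6 c3@6, authorship .1..23.
After op 4 (insert('o')): buffer="itonvttoox" (len 10), cursors c1@3 c2@9 c3@9, authorship .11..2323.
After op 5 (add_cursor(9)): buffer="itonvttoox" (len 10), cursors c1@3 c2@9 c3@9 c4@9, authorship .11..2323.
Authorship (.=original, N=cursor N): . 1 1 . . 2 3 2 3 .
Index 5: author = 2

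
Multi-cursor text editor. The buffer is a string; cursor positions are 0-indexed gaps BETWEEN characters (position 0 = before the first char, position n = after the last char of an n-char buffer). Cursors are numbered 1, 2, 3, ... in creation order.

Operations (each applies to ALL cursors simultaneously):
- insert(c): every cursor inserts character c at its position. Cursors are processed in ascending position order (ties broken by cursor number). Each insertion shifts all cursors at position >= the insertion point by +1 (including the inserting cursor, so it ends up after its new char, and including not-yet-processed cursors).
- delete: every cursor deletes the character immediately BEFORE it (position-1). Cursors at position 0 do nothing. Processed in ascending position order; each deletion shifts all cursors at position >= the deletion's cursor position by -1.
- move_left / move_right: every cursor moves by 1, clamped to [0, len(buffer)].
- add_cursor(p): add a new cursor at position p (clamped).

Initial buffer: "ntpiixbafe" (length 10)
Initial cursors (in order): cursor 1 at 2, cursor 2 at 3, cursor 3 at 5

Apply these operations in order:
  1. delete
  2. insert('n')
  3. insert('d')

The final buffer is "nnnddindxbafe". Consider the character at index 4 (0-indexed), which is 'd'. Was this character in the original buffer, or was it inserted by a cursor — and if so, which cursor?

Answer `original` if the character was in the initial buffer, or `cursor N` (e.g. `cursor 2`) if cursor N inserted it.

Answer: cursor 2

Derivation:
After op 1 (delete): buffer="nixbafe" (len 7), cursors c1@1 c2@1 c3@2, authorship .......
After op 2 (insert('n')): buffer="nnninxbafe" (len 10), cursors c1@3 c2@3 c3@5, authorship .12.3.....
After op 3 (insert('d')): buffer="nnnddindxbafe" (len 13), cursors c1@5 c2@5 c3@8, authorship .1212.33.....
Authorship (.=original, N=cursor N): . 1 2 1 2 . 3 3 . . . . .
Index 4: author = 2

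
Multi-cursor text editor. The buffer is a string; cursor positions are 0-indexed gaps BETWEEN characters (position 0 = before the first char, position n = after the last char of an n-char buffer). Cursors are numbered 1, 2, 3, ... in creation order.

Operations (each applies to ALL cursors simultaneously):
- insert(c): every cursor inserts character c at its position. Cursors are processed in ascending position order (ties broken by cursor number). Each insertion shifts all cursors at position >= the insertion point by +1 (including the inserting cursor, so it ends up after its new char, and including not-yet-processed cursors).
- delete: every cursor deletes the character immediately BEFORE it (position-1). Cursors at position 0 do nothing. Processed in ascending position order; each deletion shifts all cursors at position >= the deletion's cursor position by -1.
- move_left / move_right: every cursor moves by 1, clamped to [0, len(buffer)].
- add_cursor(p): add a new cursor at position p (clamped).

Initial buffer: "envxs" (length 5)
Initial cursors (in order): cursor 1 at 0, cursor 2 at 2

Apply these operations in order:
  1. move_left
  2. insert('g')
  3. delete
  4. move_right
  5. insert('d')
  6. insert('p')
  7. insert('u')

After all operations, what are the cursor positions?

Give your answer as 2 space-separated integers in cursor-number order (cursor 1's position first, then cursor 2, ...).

Answer: 4 8

Derivation:
After op 1 (move_left): buffer="envxs" (len 5), cursors c1@0 c2@1, authorship .....
After op 2 (insert('g')): buffer="gegnvxs" (len 7), cursors c1@1 c2@3, authorship 1.2....
After op 3 (delete): buffer="envxs" (len 5), cursors c1@0 c2@1, authorship .....
After op 4 (move_right): buffer="envxs" (len 5), cursors c1@1 c2@2, authorship .....
After op 5 (insert('d')): buffer="edndvxs" (len 7), cursors c1@2 c2@4, authorship .1.2...
After op 6 (insert('p')): buffer="edpndpvxs" (len 9), cursors c1@3 c2@6, authorship .11.22...
After op 7 (insert('u')): buffer="edpundpuvxs" (len 11), cursors c1@4 c2@8, authorship .111.222...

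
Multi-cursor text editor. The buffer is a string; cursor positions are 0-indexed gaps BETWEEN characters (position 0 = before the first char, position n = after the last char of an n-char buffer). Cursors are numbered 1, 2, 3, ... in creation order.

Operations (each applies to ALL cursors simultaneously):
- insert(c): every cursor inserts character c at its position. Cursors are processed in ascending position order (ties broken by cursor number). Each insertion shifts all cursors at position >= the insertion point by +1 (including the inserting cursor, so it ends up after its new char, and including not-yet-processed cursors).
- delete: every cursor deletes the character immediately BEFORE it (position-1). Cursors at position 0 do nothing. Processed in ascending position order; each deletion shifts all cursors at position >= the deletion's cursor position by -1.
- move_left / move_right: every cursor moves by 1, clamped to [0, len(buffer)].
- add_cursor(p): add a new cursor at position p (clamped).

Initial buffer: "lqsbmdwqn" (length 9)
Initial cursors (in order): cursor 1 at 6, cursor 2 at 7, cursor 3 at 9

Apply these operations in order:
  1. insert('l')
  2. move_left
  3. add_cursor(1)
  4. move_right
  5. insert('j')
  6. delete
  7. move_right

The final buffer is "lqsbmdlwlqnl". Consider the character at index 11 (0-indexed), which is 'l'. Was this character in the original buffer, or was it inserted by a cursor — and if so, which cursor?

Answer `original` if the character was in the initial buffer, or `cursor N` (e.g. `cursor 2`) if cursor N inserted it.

Answer: cursor 3

Derivation:
After op 1 (insert('l')): buffer="lqsbmdlwlqnl" (len 12), cursors c1@7 c2@9 c3@12, authorship ......1.2..3
After op 2 (move_left): buffer="lqsbmdlwlqnl" (len 12), cursors c1@6 c2@8 c3@11, authorship ......1.2..3
After op 3 (add_cursor(1)): buffer="lqsbmdlwlqnl" (len 12), cursors c4@1 c1@6 c2@8 c3@11, authorship ......1.2..3
After op 4 (move_right): buffer="lqsbmdlwlqnl" (len 12), cursors c4@2 c1@7 c2@9 c3@12, authorship ......1.2..3
After op 5 (insert('j')): buffer="lqjsbmdljwljqnlj" (len 16), cursors c4@3 c1@9 c2@12 c3@16, authorship ..4....11.22..33
After op 6 (delete): buffer="lqsbmdlwlqnl" (len 12), cursors c4@2 c1@7 c2@9 c3@12, authorship ......1.2..3
After op 7 (move_right): buffer="lqsbmdlwlqnl" (len 12), cursors c4@3 c1@8 c2@10 c3@12, authorship ......1.2..3
Authorship (.=original, N=cursor N): . . . . . . 1 . 2 . . 3
Index 11: author = 3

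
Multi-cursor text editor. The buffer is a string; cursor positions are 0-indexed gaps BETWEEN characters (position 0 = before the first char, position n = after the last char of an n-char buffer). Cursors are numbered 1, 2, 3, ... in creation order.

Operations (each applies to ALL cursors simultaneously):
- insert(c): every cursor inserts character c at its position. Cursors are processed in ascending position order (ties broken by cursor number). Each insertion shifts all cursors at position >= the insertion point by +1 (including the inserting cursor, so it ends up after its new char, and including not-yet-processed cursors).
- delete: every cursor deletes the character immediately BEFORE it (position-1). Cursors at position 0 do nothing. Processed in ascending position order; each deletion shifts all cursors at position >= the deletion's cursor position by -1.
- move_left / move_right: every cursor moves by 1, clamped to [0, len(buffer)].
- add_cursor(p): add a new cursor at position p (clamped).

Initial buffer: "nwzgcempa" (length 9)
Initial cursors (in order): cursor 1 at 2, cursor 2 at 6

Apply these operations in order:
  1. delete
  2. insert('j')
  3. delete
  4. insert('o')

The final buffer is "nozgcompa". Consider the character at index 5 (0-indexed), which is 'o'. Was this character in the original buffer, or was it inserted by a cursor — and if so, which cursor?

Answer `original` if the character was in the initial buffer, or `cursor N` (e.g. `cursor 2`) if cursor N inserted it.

Answer: cursor 2

Derivation:
After op 1 (delete): buffer="nzgcmpa" (len 7), cursors c1@1 c2@4, authorship .......
After op 2 (insert('j')): buffer="njzgcjmpa" (len 9), cursors c1@2 c2@6, authorship .1...2...
After op 3 (delete): buffer="nzgcmpa" (len 7), cursors c1@1 c2@4, authorship .......
After op 4 (insert('o')): buffer="nozgcompa" (len 9), cursors c1@2 c2@6, authorship .1...2...
Authorship (.=original, N=cursor N): . 1 . . . 2 . . .
Index 5: author = 2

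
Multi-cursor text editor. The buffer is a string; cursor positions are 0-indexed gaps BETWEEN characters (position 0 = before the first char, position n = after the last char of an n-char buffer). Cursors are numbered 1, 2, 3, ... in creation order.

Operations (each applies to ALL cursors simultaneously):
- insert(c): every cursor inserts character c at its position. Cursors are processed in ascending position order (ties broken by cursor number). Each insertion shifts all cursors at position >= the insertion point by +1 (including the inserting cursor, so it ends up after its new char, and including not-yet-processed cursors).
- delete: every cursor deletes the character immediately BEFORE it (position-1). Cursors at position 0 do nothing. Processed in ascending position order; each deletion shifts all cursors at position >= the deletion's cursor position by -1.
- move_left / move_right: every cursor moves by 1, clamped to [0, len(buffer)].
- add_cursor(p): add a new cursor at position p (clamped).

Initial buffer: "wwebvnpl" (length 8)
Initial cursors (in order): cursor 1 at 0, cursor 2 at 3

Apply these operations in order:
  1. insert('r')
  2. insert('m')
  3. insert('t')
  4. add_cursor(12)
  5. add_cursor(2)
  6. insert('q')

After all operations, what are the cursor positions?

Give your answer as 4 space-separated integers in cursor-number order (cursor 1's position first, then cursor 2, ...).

After op 1 (insert('r')): buffer="rwwerbvnpl" (len 10), cursors c1@1 c2@5, authorship 1...2.....
After op 2 (insert('m')): buffer="rmwwermbvnpl" (len 12), cursors c1@2 c2@7, authorship 11...22.....
After op 3 (insert('t')): buffer="rmtwwermtbvnpl" (len 14), cursors c1@3 c2@9, authorship 111...222.....
After op 4 (add_cursor(12)): buffer="rmtwwermtbvnpl" (len 14), cursors c1@3 c2@9 c3@12, authorship 111...222.....
After op 5 (add_cursor(2)): buffer="rmtwwermtbvnpl" (len 14), cursors c4@2 c1@3 c2@9 c3@12, authorship 111...222.....
After op 6 (insert('q')): buffer="rmqtqwwermtqbvnqpl" (len 18), cursors c4@3 c1@5 c2@12 c3@16, authorship 11411...2222...3..

Answer: 5 12 16 3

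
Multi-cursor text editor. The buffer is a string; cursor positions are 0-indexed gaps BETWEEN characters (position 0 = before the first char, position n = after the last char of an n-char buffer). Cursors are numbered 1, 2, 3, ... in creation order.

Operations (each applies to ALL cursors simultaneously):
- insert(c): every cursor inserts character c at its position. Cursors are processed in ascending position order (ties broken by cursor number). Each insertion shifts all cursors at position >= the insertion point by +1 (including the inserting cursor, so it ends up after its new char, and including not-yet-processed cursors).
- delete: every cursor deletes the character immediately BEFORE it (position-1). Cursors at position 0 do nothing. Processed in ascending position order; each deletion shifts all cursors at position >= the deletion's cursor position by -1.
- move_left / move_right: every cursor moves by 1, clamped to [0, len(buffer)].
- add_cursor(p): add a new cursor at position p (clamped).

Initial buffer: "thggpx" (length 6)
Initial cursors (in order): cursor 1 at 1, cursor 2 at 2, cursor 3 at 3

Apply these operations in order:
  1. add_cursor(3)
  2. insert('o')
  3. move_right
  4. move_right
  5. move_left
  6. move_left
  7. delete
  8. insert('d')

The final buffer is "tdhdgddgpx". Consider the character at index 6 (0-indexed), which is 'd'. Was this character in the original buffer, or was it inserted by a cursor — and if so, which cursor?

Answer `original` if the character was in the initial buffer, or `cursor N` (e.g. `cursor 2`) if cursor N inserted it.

After op 1 (add_cursor(3)): buffer="thggpx" (len 6), cursors c1@1 c2@2 c3@3 c4@3, authorship ......
After op 2 (insert('o')): buffer="tohogoogpx" (len 10), cursors c1@2 c2@4 c3@7 c4@7, authorship .1.2.34...
After op 3 (move_right): buffer="tohogoogpx" (len 10), cursors c1@3 c2@5 c3@8 c4@8, authorship .1.2.34...
After op 4 (move_right): buffer="tohogoogpx" (len 10), cursors c1@4 c2@6 c3@9 c4@9, authorship .1.2.34...
After op 5 (move_left): buffer="tohogoogpx" (len 10), cursors c1@3 c2@5 c3@8 c4@8, authorship .1.2.34...
After op 6 (move_left): buffer="tohogoogpx" (len 10), cursors c1@2 c2@4 c3@7 c4@7, authorship .1.2.34...
After op 7 (delete): buffer="thggpx" (len 6), cursors c1@1 c2@2 c3@3 c4@3, authorship ......
After op 8 (insert('d')): buffer="tdhdgddgpx" (len 10), cursors c1@2 c2@4 c3@7 c4@7, authorship .1.2.34...
Authorship (.=original, N=cursor N): . 1 . 2 . 3 4 . . .
Index 6: author = 4

Answer: cursor 4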